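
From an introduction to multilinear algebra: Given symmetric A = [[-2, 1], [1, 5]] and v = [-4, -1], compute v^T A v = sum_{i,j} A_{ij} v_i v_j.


First compute Av:
(Av)_1 = -2*-4 + 1*-1 = 7
(Av)_2 = 1*-4 + 5*-1 = -9
Av = [7, -9]
Then v^T (Av) = -4*7 + -1*-9
= -28 + 9 = -19

-19


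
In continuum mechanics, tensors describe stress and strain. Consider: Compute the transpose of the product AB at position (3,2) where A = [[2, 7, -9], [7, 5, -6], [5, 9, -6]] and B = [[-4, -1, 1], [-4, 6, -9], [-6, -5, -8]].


(AB)^T_{ij} = (AB)_{ji} = sum_k A_{jk} B_{ki}.
For i=3, j=2 we need (AB)_{23}:
A_{21} * B_{13} = 7 * 1 = 7
A_{22} * B_{23} = 5 * -9 = -45
A_{23} * B_{33} = -6 * -8 = 48
Sum = 7 + -45 + 48 = 10

10


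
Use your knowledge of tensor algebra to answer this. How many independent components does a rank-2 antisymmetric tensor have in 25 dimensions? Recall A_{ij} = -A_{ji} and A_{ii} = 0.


An antisymmetric rank-2 tensor satisfies A_{ij} = -A_{ji}, so diagonal entries are zero.
The independent components are the upper-triangular entries: C(n, 2) = n(n-1)/2.
n = 25
C(25, 2) = 25 * 24 / 2 = 600 / 2 = 300

300


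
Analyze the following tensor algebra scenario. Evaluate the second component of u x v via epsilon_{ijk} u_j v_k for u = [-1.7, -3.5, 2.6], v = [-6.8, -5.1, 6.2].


(u x v)_2 = sum_{j,k} epsilon_{2jk} u_j v_k. Only permutations of (1,2,3) contribute; the two non-zero terms are:
eps_{213} u_1 v_3 = -1 * -1.7 * 6.2 = 10.54
eps_{231} u_3 v_1 = 1 * 2.6 * -6.8 = -17.68
(u x v)_2 = -7.14

-7.14


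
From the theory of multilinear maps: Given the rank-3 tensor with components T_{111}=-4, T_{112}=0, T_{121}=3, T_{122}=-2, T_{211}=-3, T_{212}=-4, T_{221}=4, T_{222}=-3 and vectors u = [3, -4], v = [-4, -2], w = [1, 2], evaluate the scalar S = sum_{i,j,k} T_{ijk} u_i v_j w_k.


S = sum over i,j,k of T_{ijk} u_i v_j w_k. Expanding all 8 terms:
T_{111}*u_1*v_1*w_1 = -4*3*-4*1 = 48  (running total: 48)
T_{112}*u_1*v_1*w_2 = 0*3*-4*2 = 0  (running total: 48)
T_{121}*u_1*v_2*w_1 = 3*3*-2*1 = -18  (running total: 30)
T_{122}*u_1*v_2*w_2 = -2*3*-2*2 = 24  (running total: 54)
T_{211}*u_2*v_1*w_1 = -3*-4*-4*1 = -48  (running total: 6)
T_{212}*u_2*v_1*w_2 = -4*-4*-4*2 = -128  (running total: -122)
T_{221}*u_2*v_2*w_1 = 4*-4*-2*1 = 32  (running total: -90)
T_{222}*u_2*v_2*w_2 = -3*-4*-2*2 = -48  (running total: -138)
S = -138

-138


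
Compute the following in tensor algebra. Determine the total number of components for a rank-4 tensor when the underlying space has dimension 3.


The number of components of a rank-r tensor in d dimensions is d^r.
Here d = 3 and r = 4.
3^4 = 81

81


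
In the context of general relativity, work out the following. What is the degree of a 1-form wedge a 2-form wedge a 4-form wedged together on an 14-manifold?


The degree of a wedge product is the sum of the degrees of the individual forms.
Degrees: 1, 2, 4
Total degree = 1 + 2 + 4 = 7

7


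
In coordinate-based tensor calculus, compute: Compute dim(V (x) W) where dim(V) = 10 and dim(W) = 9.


The dimension of a tensor product is the product of dimensions.
dim(V) = 10, dim(W) = 9
dim(V (x) W) = 10 * 9 = 90

90


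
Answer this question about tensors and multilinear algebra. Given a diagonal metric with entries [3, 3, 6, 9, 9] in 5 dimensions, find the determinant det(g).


For a diagonal metric, the determinant is the product of diagonal entries.
Diagonal entries: 3, 3, 6, 9, 9
det(g) = 3 * 3 * 6 * 9 * 9 = 4374

4374


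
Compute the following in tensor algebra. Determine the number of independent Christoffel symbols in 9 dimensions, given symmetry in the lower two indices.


Christoffel symbols Gamma^k_{ij} are symmetric in i,j, so there are d * d(d+1)/2 independent symbols.
d = 9
d(d+1)/2 = 9 * 10 / 2 = 45
Total = 9 * 45 = 405

405


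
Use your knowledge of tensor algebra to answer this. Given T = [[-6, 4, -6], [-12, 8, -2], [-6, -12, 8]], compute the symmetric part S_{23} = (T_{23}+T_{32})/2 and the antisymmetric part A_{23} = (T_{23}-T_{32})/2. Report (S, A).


T_{23} = -2
T_{32} = -12
S_{23} = (-2 + -12)/2 = -14/2 = -7
A_{23} = (-2 - -12)/2 = 10/2 = 5
Check: S + A = -7 + 5 = -2 = T_{23}.

(-7, 5)


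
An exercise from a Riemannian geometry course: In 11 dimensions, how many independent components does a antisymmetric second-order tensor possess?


A antisymmetric rank-2 tensor in d dimensions has d(d-1)/2 independent components.
d = 11
d(d-1)/2 = 11 * 10 / 2 = 110 / 2 = 55

55


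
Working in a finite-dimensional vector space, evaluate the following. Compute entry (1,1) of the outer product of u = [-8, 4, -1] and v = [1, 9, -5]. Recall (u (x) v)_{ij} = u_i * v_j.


The outer product entry T_{ij} = u_i * v_j.
We need i=1, j=1.
u_1 = -8, v_1 = 1
T_{1,1} = -8 * 1 = -8

-8


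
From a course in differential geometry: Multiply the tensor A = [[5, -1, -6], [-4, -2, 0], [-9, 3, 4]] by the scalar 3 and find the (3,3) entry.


Scalar multiplication: (cA)_{ij} = c * A_{ij}.
c = 3
A_{33} = 4
(cA)_{33} = 3 * 4 = 12

12


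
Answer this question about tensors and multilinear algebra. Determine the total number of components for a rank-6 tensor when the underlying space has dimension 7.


The number of components of a rank-r tensor in d dimensions is d^r.
Here d = 7 and r = 6.
7^6 = 117649

117649


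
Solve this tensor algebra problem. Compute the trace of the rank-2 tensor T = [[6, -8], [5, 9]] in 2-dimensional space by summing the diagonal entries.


The contraction (trace) of a rank-2 tensor is the sum of its diagonal elements.
Diagonal entries: A[1,1] = 6, A[2,2] = 9
Tr(A) = 6 + 9 = 15

15


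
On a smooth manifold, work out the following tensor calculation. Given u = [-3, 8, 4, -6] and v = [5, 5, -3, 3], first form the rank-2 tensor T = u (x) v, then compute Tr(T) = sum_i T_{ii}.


The outer product gives T_{ij} = u_i v_j.
The trace (contraction) is Tr(T) = sum_i T_{ii} = sum_i u_i v_i.
Diagonal entries:
T_{11} = u_1 * v_1 = -3 * 5 = -15
T_{22} = u_2 * v_2 = 8 * 5 = 40
T_{33} = u_3 * v_3 = 4 * -3 = -12
T_{44} = u_4 * v_4 = -6 * 3 = -18
Tr(T) = -15 + 40 + -12 + -18 = -5

-5


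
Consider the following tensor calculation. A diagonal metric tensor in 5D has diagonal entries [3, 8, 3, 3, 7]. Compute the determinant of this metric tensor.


For a diagonal metric, the determinant is the product of diagonal entries.
Diagonal entries: 3, 8, 3, 3, 7
det(g) = 3 * 8 * 3 * 3 * 7 = 1512

1512


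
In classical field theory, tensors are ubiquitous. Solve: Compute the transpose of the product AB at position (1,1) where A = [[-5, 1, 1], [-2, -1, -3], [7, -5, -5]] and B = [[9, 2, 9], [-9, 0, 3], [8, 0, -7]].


(AB)^T_{ij} = (AB)_{ji} = sum_k A_{jk} B_{ki}.
For i=1, j=1 we need (AB)_{11}:
A_{11} * B_{11} = -5 * 9 = -45
A_{12} * B_{21} = 1 * -9 = -9
A_{13} * B_{31} = 1 * 8 = 8
Sum = -45 + -9 + 8 = -46

-46


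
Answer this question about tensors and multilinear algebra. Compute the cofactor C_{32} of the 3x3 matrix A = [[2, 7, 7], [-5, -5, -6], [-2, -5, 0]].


To find cofactor C_{32}, delete row 3 and column 2.
The resulting 2x2 submatrix is: [[2, 7], [-5, -6]]
Minor M_{32} = 2*-6 - 7*-5
  = -12 - -35 = 23
Sign = (-1)^(3+2) = (-1)^5 = -1
Cofactor C_{32} = -1 * 23 = -23

-23


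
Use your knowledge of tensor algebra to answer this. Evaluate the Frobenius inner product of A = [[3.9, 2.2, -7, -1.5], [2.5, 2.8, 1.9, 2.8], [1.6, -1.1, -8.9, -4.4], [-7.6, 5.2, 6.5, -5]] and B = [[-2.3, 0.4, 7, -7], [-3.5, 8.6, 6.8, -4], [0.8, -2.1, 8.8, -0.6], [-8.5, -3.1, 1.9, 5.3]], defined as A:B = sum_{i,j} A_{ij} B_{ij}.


A:B = sum over all i,j of A_{ij} * B_{ij}.
Row 1: 3.9*-2.3=-8.97, 2.2*0.4=0.88, -7*7=-49, -1.5*-7=10.5 => row sum = -46.59
Row 2: 2.5*-3.5=-8.75, 2.8*8.6=24.08, 1.9*6.8=12.92, 2.8*-4=-11.2 => row sum = 17.05
Row 3: 1.6*0.8=1.28, -1.1*-2.1=2.31, -8.9*8.8=-78.32, -4.4*-0.6=2.64 => row sum = -72.09
Row 4: -7.6*-8.5=64.6, 5.2*-3.1=-16.12, 6.5*1.9=12.35, -5*5.3=-26.5 => row sum = 34.33
Total = -46.59 + 17.05 + -72.09 + 34.33 = -67.3

-67.3


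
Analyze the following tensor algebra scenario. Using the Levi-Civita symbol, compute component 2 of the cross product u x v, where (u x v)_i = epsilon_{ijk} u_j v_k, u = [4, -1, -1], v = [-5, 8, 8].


(u x v)_2 = sum_{j,k} epsilon_{2jk} u_j v_k. Only permutations of (1,2,3) contribute; the two non-zero terms are:
eps_{213} u_1 v_3 = -1 * 4 * 8 = -32
eps_{231} u_3 v_1 = 1 * -1 * -5 = 5
(u x v)_2 = -27

-27


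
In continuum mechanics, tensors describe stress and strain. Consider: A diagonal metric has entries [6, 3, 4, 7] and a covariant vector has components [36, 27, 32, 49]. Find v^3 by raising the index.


To raise an index with a diagonal metric: v^i = v_i / g_{ii}.
For index 3: v_3 = 32, g_{33} = 4
v^3 = 32 / 4 = 8

8


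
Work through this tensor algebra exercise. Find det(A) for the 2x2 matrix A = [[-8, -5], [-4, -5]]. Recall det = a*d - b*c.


For a 2x2 matrix [[a, b], [c, d]], det = a*d - b*c.
a = -8, b = -5, c = -4, d = -5
a*d = -8 * -5 = 40
b*c = -5 * -4 = 20
det = 40 - 20 = 20

20


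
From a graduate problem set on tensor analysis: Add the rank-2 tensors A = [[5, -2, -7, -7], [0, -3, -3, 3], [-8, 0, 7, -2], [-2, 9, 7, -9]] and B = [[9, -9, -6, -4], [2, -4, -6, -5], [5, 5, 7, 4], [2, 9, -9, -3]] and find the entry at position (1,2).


Tensor addition is component-wise: (A + B)_{ij} = A_{ij} + B_{ij}.
A_{12} = -2
B_{12} = -9
(A + B)_{12} = -2 + -9 = -11

-11


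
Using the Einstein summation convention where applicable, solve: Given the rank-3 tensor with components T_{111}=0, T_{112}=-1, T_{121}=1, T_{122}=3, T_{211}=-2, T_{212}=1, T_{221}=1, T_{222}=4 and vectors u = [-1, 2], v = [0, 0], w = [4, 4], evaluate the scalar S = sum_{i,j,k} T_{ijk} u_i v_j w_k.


S = sum over i,j,k of T_{ijk} u_i v_j w_k. Expanding all 8 terms:
T_{111}*u_1*v_1*w_1 = 0*-1*0*4 = 0  (running total: 0)
T_{112}*u_1*v_1*w_2 = -1*-1*0*4 = 0  (running total: 0)
T_{121}*u_1*v_2*w_1 = 1*-1*0*4 = 0  (running total: 0)
T_{122}*u_1*v_2*w_2 = 3*-1*0*4 = 0  (running total: 0)
T_{211}*u_2*v_1*w_1 = -2*2*0*4 = 0  (running total: 0)
T_{212}*u_2*v_1*w_2 = 1*2*0*4 = 0  (running total: 0)
T_{221}*u_2*v_2*w_1 = 1*2*0*4 = 0  (running total: 0)
T_{222}*u_2*v_2*w_2 = 4*2*0*4 = 0  (running total: 0)
S = 0

0


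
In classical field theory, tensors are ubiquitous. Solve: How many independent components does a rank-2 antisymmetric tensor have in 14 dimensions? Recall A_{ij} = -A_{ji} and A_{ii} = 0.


An antisymmetric rank-2 tensor satisfies A_{ij} = -A_{ji}, so diagonal entries are zero.
The independent components are the upper-triangular entries: C(n, 2) = n(n-1)/2.
n = 14
C(14, 2) = 14 * 13 / 2 = 182 / 2 = 91

91


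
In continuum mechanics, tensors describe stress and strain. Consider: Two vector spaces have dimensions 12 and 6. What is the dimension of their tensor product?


The dimension of a tensor product is the product of dimensions.
dim(V) = 12, dim(W) = 6
dim(V (x) W) = 12 * 6 = 72

72


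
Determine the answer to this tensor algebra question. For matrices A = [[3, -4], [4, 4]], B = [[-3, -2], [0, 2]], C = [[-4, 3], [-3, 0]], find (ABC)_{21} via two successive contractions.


(ABC)_{21} = sum_m (AB)_{2m} C_{m1}. First compute row 2 of AB.
(AB)_{21} = 4*-3 + 4*0 = -12
(AB)_{22} = 4*-2 + 4*2 = 0
Now contract with column 1 of C:
(AB)_{21} * C_{11} = -12 * -4 = 48
(AB)_{22} * C_{21} = 0 * -3 = 0
(ABC)_{21} = 48 + 0 = 48

48


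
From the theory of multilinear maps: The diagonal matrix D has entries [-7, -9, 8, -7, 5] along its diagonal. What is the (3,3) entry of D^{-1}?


For a diagonal matrix, the inverse has entries (D^{-1})_{ii} = 1/d_{ii}.
The diagonal entries are: d_{11} = -7, d_{22} = -9, d_{33} = 8, d_{44} = -7, d_{55} = 5
We need (D^{-1})_{33} = 1/d_{33} = 1/8 = 1/8

1/8


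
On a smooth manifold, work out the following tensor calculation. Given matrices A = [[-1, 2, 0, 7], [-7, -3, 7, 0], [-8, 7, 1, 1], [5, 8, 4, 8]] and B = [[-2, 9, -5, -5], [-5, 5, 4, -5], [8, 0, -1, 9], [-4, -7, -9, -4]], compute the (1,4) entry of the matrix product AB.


(AB)_{ij} = sum_k A_{ik} B_{kj}.
For i=1, j=4:
A_{11} * B_{14} = -1 * -5 = 5
A_{12} * B_{24} = 2 * -5 = -10
A_{13} * B_{34} = 0 * 9 = 0
A_{14} * B_{44} = 7 * -4 = -28
Sum = 5 + -10 + 0 + -28 = -33

-33


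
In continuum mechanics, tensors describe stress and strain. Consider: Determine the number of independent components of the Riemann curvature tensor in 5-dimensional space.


The Riemann tensor in d dimensions has d^2(d^2 - 1)/12 independent components.
d = 5, so d^2 = 25
d^2 - 1 = 24
d^2(d^2 - 1) = 25 * 24 = 600
Divide by 12: 600 / 12 = 50

50


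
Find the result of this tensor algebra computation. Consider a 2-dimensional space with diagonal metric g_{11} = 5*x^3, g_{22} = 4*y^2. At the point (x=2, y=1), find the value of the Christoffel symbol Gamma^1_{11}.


For a diagonal metric, Gamma^k_{ij} = (1/2) g^{kk} (dg_{ik}/dx_j + dg_{jk}/dx_i - dg_{ij}/dx_k).
The metric is diagonal, so g_{ab} = 0 for a != b.
At the given point: g_{11} = 40, g_{22} = 4
g^{11} = 1/40
dg_{11}/dx_1 = dg_{11}/dx_1 = 60
dg_{11}/dx_1 = dg_{11}/dx_1 = 60
dg_{11}/dx_1 = dg_{11}/dx_1 = 60
Numerator = 60 + 60 - 60 = 60
Gamma^1_{11} = 60 / (2 * 40) = 3/4

3/4


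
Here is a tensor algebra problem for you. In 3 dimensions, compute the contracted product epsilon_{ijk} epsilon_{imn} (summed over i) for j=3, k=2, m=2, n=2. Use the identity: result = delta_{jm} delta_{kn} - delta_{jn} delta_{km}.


Using the identity: epsilon_{ijk} epsilon_{imn} = delta_{jm} delta_{kn} - delta_{jn} delta_{km}.
delta_{32} = 0
delta_{22} = 1
delta_{32} = 0
delta_{22} = 1
Result = 0 * 1 - 0 * 1 = 0 - 0 = 0

0


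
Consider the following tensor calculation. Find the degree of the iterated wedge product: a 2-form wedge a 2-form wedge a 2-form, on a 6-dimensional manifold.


The degree of a wedge product is the sum of the degrees of the individual forms.
Degrees: 2, 2, 2
Total degree = 2 + 2 + 2 = 6

6


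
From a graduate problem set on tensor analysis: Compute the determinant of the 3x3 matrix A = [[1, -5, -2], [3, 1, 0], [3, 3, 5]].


Expanding along the first row, det(A) = a11*M_11 - a12*M_12 + a13*M_13, where M_1j is the (1,j) minor.
Minor M_11 = 1*5 - 0*3 = 5
Minor M_12 = 3*5 - 0*3 = 15
Minor M_13 = 3*3 - 1*3 = 6
det = 1*(5) - -5*(15) + -2*(6)
    = 5 - -75 + -12
    = 68

68


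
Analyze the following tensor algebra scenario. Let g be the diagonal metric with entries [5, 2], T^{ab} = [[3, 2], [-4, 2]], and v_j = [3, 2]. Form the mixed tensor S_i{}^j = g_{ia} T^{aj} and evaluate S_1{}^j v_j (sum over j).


Step 1: lower the first index. For a diagonal metric, g_{ia} T^{aj} = g_{ii} T^{ij} (no sum on i).
g_{11} = 5
S_1{}^1 = 5 * T^{11} = 5 * 3 = 15
S_1{}^2 = 5 * T^{12} = 5 * 2 = 10
Step 2: contract S_1{}^j with v_j.
S_1{}^1 * v_1 = 15 * 3 = 45
S_1{}^2 * v_2 = 10 * 2 = 20
Result = 45 + 20 = 65

65


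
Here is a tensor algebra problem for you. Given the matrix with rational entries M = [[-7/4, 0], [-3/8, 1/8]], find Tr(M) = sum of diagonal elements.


The trace is the sum of diagonal entries.
Diagonal: M[1,1] = -7/4, M[2,2] = 1/8
Tr(M) = -7/4 + 1/8
Computing step by step:
After adding M[1,1]: -7/4
After adding M[2,2]: -13/8
Tr(M) = -13/8

-13/8


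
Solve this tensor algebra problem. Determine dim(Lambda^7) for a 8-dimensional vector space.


The dimension of the space of p-forms on an n-dimensional space is C(n, p).
n = 8, p = 7
C(8, 7) = 8! / (7! * 1!) = 8

8


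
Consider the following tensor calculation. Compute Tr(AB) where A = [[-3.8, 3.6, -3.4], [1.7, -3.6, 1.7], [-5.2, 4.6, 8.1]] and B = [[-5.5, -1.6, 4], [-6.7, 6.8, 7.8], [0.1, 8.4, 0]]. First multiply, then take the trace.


Tr(AB) = sum_i (AB)_{ii} where (AB)_{ii} = sum_k A_{ik} B_{ki}.
(AB)_{11} = -3.8*-5.5 + 3.6*-6.7 + -3.4*0.1 = -3.56
(AB)_{22} = 1.7*-1.6 + -3.6*6.8 + 1.7*8.4 = -12.92
(AB)_{33} = -5.2*4 + 4.6*7.8 + 8.1*0 = 15.08
Tr(AB) = -3.56 + -12.92 + 15.08 = -1.4

-1.4


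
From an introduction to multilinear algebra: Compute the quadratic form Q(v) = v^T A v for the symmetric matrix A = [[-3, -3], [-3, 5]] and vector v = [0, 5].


First compute Av:
(Av)_1 = -3*0 + -3*5 = -15
(Av)_2 = -3*0 + 5*5 = 25
Av = [-15, 25]
Then v^T (Av) = 0*-15 + 5*25
= 0 + 125 = 125

125


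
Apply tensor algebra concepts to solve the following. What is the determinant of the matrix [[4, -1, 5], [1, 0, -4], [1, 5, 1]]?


Expanding along the first row, det(A) = a11*M_11 - a12*M_12 + a13*M_13, where M_1j is the (1,j) minor.
Minor M_11 = 0*1 - -4*5 = 20
Minor M_12 = 1*1 - -4*1 = 5
Minor M_13 = 1*5 - 0*1 = 5
det = 4*(20) - -1*(5) + 5*(5)
    = 80 - -5 + 25
    = 110

110


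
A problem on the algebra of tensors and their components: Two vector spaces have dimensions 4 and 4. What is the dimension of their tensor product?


The dimension of a tensor product is the product of dimensions.
dim(V) = 4, dim(W) = 4
dim(V (x) W) = 4 * 4 = 16

16


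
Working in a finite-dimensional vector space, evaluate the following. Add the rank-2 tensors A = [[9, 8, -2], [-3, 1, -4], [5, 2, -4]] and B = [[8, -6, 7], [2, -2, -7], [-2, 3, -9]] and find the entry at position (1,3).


Tensor addition is component-wise: (A + B)_{ij} = A_{ij} + B_{ij}.
A_{13} = -2
B_{13} = 7
(A + B)_{13} = -2 + 7 = 5

5


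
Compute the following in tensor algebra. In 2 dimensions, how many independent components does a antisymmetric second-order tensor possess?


A antisymmetric rank-2 tensor in d dimensions has d(d-1)/2 independent components.
d = 2
d(d-1)/2 = 2 * 1 / 2 = 2 / 2 = 1

1


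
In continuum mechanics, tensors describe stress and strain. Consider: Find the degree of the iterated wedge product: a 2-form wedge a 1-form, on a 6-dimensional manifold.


The degree of a wedge product is the sum of the degrees of the individual forms.
Degrees: 2, 1
Total degree = 2 + 1 = 3

3


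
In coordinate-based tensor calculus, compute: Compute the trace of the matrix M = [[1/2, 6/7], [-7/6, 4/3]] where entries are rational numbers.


The trace is the sum of diagonal entries.
Diagonal: M[1,1] = 1/2, M[2,2] = 4/3
Tr(M) = 1/2 + 4/3
Computing step by step:
After adding M[1,1]: 1/2
After adding M[2,2]: 11/6
Tr(M) = 11/6

11/6


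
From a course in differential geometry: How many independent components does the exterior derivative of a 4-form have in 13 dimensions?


The exterior derivative of a p-form is a (p+1)-form.
Its number of independent components is C(n, p+1).
n = 13, p+1 = 5
C(13, 5) = 1287

1287


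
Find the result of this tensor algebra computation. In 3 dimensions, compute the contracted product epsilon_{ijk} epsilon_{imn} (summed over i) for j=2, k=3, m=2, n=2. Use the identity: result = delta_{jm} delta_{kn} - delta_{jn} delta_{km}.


Using the identity: epsilon_{ijk} epsilon_{imn} = delta_{jm} delta_{kn} - delta_{jn} delta_{km}.
delta_{22} = 1
delta_{32} = 0
delta_{22} = 1
delta_{32} = 0
Result = 1 * 0 - 1 * 0 = 0 - 0 = 0

0


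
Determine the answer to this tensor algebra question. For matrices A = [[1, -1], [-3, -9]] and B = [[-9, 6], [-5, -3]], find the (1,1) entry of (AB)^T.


(AB)^T_{ij} = (AB)_{ji} = sum_k A_{jk} B_{ki}.
For i=1, j=1 we need (AB)_{11}:
A_{11} * B_{11} = 1 * -9 = -9
A_{12} * B_{21} = -1 * -5 = 5
Sum = -9 + 5 = -4

-4


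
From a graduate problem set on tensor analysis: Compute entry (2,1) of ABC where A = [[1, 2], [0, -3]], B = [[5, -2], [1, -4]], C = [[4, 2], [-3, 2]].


(ABC)_{21} = sum_m (AB)_{2m} C_{m1}. First compute row 2 of AB.
(AB)_{21} = 0*5 + -3*1 = -3
(AB)_{22} = 0*-2 + -3*-4 = 12
Now contract with column 1 of C:
(AB)_{21} * C_{11} = -3 * 4 = -12
(AB)_{22} * C_{21} = 12 * -3 = -36
(ABC)_{21} = -12 + -36 = -48

-48


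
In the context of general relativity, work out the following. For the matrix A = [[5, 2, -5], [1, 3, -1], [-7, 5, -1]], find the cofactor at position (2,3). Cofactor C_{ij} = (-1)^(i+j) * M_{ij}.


To find cofactor C_{23}, delete row 2 and column 3.
The resulting 2x2 submatrix is: [[5, 2], [-7, 5]]
Minor M_{23} = 5*5 - 2*-7
  = 25 - -14 = 39
Sign = (-1)^(2+3) = (-1)^5 = -1
Cofactor C_{23} = -1 * 39 = -39

-39


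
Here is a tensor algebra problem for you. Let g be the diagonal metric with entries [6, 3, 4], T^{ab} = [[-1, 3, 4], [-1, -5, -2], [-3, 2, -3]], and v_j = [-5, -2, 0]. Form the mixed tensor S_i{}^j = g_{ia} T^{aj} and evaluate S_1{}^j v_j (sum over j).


Step 1: lower the first index. For a diagonal metric, g_{ia} T^{aj} = g_{ii} T^{ij} (no sum on i).
g_{11} = 6
S_1{}^1 = 6 * T^{11} = 6 * -1 = -6
S_1{}^2 = 6 * T^{12} = 6 * 3 = 18
S_1{}^3 = 6 * T^{13} = 6 * 4 = 24
Step 2: contract S_1{}^j with v_j.
S_1{}^1 * v_1 = -6 * -5 = 30
S_1{}^2 * v_2 = 18 * -2 = -36
S_1{}^3 * v_3 = 24 * 0 = 0
Result = 30 + -36 + 0 = -6

-6


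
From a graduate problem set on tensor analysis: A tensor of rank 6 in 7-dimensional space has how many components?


The number of components of a rank-r tensor in d dimensions is d^r.
Here d = 7 and r = 6.
7^6 = 117649

117649


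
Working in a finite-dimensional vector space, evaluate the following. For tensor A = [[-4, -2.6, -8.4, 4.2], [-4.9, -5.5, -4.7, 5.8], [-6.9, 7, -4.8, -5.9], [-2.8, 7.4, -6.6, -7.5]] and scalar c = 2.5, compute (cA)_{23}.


Scalar multiplication: (cA)_{ij} = c * A_{ij}.
c = 2.5
A_{23} = -4.7
(cA)_{23} = 2.5 * -4.7 = -11.75

-11.75


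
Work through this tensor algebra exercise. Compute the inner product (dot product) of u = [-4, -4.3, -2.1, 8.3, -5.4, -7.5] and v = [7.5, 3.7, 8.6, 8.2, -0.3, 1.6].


The inner product u . v = sum of u_i * v_i.
Term-by-term: -4 * 7.5, -4.3 * 3.7, -2.1 * 8.6, 8.3 * 8.2, -5.4 * -0.3, -7.5 * 1.6
Products: -30, -15.91, -18.06, 68.06, 1.62, -12
Sum = -30 + -15.91 + -18.06 + 68.06 + 1.62 + -12 = -6.29

-6.29


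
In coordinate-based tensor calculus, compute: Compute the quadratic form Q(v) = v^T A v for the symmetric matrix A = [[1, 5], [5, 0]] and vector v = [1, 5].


First compute Av:
(Av)_1 = 1*1 + 5*5 = 26
(Av)_2 = 5*1 + 0*5 = 5
Av = [26, 5]
Then v^T (Av) = 1*26 + 5*5
= 26 + 25 = 51

51


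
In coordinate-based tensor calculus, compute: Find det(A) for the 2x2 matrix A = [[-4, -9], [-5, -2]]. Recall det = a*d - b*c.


For a 2x2 matrix [[a, b], [c, d]], det = a*d - b*c.
a = -4, b = -9, c = -5, d = -2
a*d = -4 * -2 = 8
b*c = -9 * -5 = 45
det = 8 - 45 = -37

-37


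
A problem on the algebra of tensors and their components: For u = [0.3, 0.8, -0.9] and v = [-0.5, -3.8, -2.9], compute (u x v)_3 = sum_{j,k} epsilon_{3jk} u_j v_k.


(u x v)_3 = sum_{j,k} epsilon_{3jk} u_j v_k. Only permutations of (1,2,3) contribute; the two non-zero terms are:
eps_{312} u_1 v_2 = 1 * 0.3 * -3.8 = -1.14
eps_{321} u_2 v_1 = -1 * 0.8 * -0.5 = 0.4
(u x v)_3 = -0.74

-0.74


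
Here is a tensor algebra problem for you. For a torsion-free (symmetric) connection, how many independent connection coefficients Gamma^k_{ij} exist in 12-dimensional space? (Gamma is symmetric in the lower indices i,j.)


Christoffel symbols Gamma^k_{ij} are symmetric in i,j, so there are d * d(d+1)/2 independent symbols.
d = 12
d(d+1)/2 = 12 * 13 / 2 = 78
Total = 12 * 78 = 936

936


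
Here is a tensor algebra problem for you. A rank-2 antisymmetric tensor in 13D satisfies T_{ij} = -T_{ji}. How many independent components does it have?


An antisymmetric rank-2 tensor satisfies A_{ij} = -A_{ji}, so diagonal entries are zero.
The independent components are the upper-triangular entries: C(n, 2) = n(n-1)/2.
n = 13
C(13, 2) = 13 * 12 / 2 = 156 / 2 = 78

78


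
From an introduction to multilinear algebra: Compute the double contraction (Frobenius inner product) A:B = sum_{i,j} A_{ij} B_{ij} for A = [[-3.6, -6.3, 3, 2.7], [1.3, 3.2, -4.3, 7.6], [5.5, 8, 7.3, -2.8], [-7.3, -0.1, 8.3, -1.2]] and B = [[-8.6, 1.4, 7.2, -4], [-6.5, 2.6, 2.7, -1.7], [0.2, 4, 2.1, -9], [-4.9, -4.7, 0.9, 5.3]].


A:B = sum over all i,j of A_{ij} * B_{ij}.
Row 1: -3.6*-8.6=30.96, -6.3*1.4=-8.82, 3*7.2=21.6, 2.7*-4=-10.8 => row sum = 32.94
Row 2: 1.3*-6.5=-8.45, 3.2*2.6=8.32, -4.3*2.7=-11.61, 7.6*-1.7=-12.92 => row sum = -24.66
Row 3: 5.5*0.2=1.1, 8*4=32, 7.3*2.1=15.33, -2.8*-9=25.2 => row sum = 73.63
Row 4: -7.3*-4.9=35.77, -0.1*-4.7=0.47, 8.3*0.9=7.47, -1.2*5.3=-6.36 => row sum = 37.35
Total = 32.94 + -24.66 + 73.63 + 37.35 = 119.26

119.26


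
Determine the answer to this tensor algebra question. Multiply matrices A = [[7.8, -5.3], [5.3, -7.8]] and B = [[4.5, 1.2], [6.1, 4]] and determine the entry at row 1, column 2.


(AB)_{ij} = sum_k A_{ik} B_{kj}.
For i=1, j=2:
A_{11} * B_{12} = 7.8 * 1.2 = 9.36
A_{12} * B_{22} = -5.3 * 4 = -21.2
Sum = 9.36 + -21.2 = -11.84

-11.84


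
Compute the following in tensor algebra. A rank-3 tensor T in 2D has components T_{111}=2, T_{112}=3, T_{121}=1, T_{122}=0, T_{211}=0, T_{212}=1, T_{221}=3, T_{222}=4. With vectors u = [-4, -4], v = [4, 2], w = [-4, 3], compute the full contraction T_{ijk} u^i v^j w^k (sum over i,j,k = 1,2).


S = sum over i,j,k of T_{ijk} u_i v_j w_k. Expanding all 8 terms:
T_{111}*u_1*v_1*w_1 = 2*-4*4*-4 = 128  (running total: 128)
T_{112}*u_1*v_1*w_2 = 3*-4*4*3 = -144  (running total: -16)
T_{121}*u_1*v_2*w_1 = 1*-4*2*-4 = 32  (running total: 16)
T_{122}*u_1*v_2*w_2 = 0*-4*2*3 = 0  (running total: 16)
T_{211}*u_2*v_1*w_1 = 0*-4*4*-4 = 0  (running total: 16)
T_{212}*u_2*v_1*w_2 = 1*-4*4*3 = -48  (running total: -32)
T_{221}*u_2*v_2*w_1 = 3*-4*2*-4 = 96  (running total: 64)
T_{222}*u_2*v_2*w_2 = 4*-4*2*3 = -96  (running total: -32)
S = -32

-32


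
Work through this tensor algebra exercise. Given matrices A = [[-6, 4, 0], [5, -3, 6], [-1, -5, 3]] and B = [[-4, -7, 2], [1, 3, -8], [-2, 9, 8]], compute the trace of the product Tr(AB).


Tr(AB) = sum_i (AB)_{ii} where (AB)_{ii} = sum_k A_{ik} B_{ki}.
(AB)_{11} = -6*-4 + 4*1 + 0*-2 = 28
(AB)_{22} = 5*-7 + -3*3 + 6*9 = 10
(AB)_{33} = -1*2 + -5*-8 + 3*8 = 62
Tr(AB) = 28 + 10 + 62 = 100

100


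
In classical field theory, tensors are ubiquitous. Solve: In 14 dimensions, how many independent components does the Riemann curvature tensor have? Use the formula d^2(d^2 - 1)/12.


The Riemann tensor in d dimensions has d^2(d^2 - 1)/12 independent components.
d = 14, so d^2 = 196
d^2 - 1 = 195
d^2(d^2 - 1) = 196 * 195 = 38220
Divide by 12: 38220 / 12 = 3185

3185


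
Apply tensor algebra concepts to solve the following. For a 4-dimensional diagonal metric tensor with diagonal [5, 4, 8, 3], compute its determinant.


For a diagonal metric, the determinant is the product of diagonal entries.
Diagonal entries: 5, 4, 8, 3
det(g) = 5 * 4 * 8 * 3 = 480

480


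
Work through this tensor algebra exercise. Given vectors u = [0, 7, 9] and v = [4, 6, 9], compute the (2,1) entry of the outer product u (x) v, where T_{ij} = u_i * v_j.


The outer product entry T_{ij} = u_i * v_j.
We need i=2, j=1.
u_2 = 7, v_1 = 4
T_{2,1} = 7 * 4 = 28

28


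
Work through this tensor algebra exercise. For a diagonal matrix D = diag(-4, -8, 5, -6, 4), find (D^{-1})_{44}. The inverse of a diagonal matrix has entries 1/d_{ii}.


For a diagonal matrix, the inverse has entries (D^{-1})_{ii} = 1/d_{ii}.
The diagonal entries are: d_{11} = -4, d_{22} = -8, d_{33} = 5, d_{44} = -6, d_{55} = 4
We need (D^{-1})_{44} = 1/d_{44} = 1/-6 = -1/6

-1/6


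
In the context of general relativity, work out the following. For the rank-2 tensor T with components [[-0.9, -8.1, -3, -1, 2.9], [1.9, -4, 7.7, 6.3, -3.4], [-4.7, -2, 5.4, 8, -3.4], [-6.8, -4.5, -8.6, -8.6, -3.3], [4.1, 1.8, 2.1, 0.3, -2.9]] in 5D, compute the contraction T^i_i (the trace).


The contraction (trace) of a rank-2 tensor is the sum of its diagonal elements.
Diagonal entries: A[1,1] = -0.9, A[2,2] = -4, A[3,3] = 5.4, A[4,4] = -8.6, A[5,5] = -2.9
Tr(A) = -0.9 + -4 + 5.4 + -8.6 + -2.9 = -11

-11


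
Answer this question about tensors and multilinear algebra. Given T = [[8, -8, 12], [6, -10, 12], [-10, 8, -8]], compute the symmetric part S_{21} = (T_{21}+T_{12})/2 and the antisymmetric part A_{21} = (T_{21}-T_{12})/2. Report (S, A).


T_{21} = 6
T_{12} = -8
S_{21} = (6 + -8)/2 = -2/2 = -1
A_{21} = (6 - -8)/2 = 14/2 = 7
Check: S + A = -1 + 7 = 6 = T_{21}.

(-1, 7)


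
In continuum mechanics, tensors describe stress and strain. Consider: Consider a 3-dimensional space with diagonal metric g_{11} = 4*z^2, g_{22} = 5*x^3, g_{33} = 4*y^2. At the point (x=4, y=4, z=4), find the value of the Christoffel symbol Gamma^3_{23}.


For a diagonal metric, Gamma^k_{ij} = (1/2) g^{kk} (dg_{ik}/dx_j + dg_{jk}/dx_i - dg_{ij}/dx_k).
The metric is diagonal, so g_{ab} = 0 for a != b.
At the given point: g_{11} = 64, g_{22} = 320, g_{33} = 64
g^{33} = 1/64
dg_{23}/dx_3 = 0 (off-diagonal)
dg_{33}/dx_2 = dg_{33}/dx_2 = 32
dg_{23}/dx_3 = 0 (off-diagonal)
Numerator = 0 + 32 - 0 = 32
Gamma^3_{23} = 32 / (2 * 64) = 1/4

1/4


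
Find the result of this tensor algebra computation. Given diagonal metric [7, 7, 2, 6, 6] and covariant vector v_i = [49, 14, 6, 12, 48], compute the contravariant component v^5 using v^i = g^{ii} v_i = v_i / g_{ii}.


To raise an index with a diagonal metric: v^i = v_i / g_{ii}.
For index 5: v_5 = 48, g_{55} = 6
v^5 = 48 / 6 = 8

8


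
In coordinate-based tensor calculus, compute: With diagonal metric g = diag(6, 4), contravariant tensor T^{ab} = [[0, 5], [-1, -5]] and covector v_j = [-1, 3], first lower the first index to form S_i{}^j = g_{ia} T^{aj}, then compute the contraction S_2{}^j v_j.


Step 1: lower the first index. For a diagonal metric, g_{ia} T^{aj} = g_{ii} T^{ij} (no sum on i).
g_{22} = 4
S_2{}^1 = 4 * T^{21} = 4 * -1 = -4
S_2{}^2 = 4 * T^{22} = 4 * -5 = -20
Step 2: contract S_2{}^j with v_j.
S_2{}^1 * v_1 = -4 * -1 = 4
S_2{}^2 * v_2 = -20 * 3 = -60
Result = 4 + -60 = -56

-56


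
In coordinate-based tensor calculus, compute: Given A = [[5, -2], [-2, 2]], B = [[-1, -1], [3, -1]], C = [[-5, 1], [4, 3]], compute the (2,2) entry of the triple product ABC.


(ABC)_{22} = sum_m (AB)_{2m} C_{m2}. First compute row 2 of AB.
(AB)_{21} = -2*-1 + 2*3 = 8
(AB)_{22} = -2*-1 + 2*-1 = 0
Now contract with column 2 of C:
(AB)_{21} * C_{12} = 8 * 1 = 8
(AB)_{22} * C_{22} = 0 * 3 = 0
(ABC)_{22} = 8 + 0 = 8

8


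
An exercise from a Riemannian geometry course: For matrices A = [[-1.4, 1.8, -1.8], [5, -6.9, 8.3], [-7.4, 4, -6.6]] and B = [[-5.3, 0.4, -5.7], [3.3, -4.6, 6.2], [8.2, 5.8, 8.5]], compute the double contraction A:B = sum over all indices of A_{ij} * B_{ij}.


A:B = sum over all i,j of A_{ij} * B_{ij}.
Row 1: -1.4*-5.3=7.42, 1.8*0.4=0.72, -1.8*-5.7=10.26 => row sum = 18.4
Row 2: 5*3.3=16.5, -6.9*-4.6=31.74, 8.3*6.2=51.46 => row sum = 99.7
Row 3: -7.4*8.2=-60.68, 4*5.8=23.2, -6.6*8.5=-56.1 => row sum = -93.58
Total = 18.4 + 99.7 + -93.58 = 24.52

24.52


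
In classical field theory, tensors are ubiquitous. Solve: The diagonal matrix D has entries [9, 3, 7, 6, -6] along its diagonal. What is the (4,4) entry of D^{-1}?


For a diagonal matrix, the inverse has entries (D^{-1})_{ii} = 1/d_{ii}.
The diagonal entries are: d_{11} = 9, d_{22} = 3, d_{33} = 7, d_{44} = 6, d_{55} = -6
We need (D^{-1})_{44} = 1/d_{44} = 1/6 = 1/6

1/6


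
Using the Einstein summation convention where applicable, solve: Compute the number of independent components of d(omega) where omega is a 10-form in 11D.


The exterior derivative of a p-form is a (p+1)-form.
Its number of independent components is C(n, p+1).
n = 11, p+1 = 11
C(11, 11) = 1

1


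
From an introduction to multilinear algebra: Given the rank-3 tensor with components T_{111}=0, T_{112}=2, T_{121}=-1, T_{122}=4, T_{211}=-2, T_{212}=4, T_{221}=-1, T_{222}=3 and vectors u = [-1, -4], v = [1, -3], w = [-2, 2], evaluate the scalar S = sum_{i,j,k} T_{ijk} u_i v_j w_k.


S = sum over i,j,k of T_{ijk} u_i v_j w_k. Expanding all 8 terms:
T_{111}*u_1*v_1*w_1 = 0*-1*1*-2 = 0  (running total: 0)
T_{112}*u_1*v_1*w_2 = 2*-1*1*2 = -4  (running total: -4)
T_{121}*u_1*v_2*w_1 = -1*-1*-3*-2 = 6  (running total: 2)
T_{122}*u_1*v_2*w_2 = 4*-1*-3*2 = 24  (running total: 26)
T_{211}*u_2*v_1*w_1 = -2*-4*1*-2 = -16  (running total: 10)
T_{212}*u_2*v_1*w_2 = 4*-4*1*2 = -32  (running total: -22)
T_{221}*u_2*v_2*w_1 = -1*-4*-3*-2 = 24  (running total: 2)
T_{222}*u_2*v_2*w_2 = 3*-4*-3*2 = 72  (running total: 74)
S = 74

74


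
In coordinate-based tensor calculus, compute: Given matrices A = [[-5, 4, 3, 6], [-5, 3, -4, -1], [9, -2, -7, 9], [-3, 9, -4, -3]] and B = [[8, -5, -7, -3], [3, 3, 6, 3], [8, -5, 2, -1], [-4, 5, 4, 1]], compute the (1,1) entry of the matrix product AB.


(AB)_{ij} = sum_k A_{ik} B_{kj}.
For i=1, j=1:
A_{11} * B_{11} = -5 * 8 = -40
A_{12} * B_{21} = 4 * 3 = 12
A_{13} * B_{31} = 3 * 8 = 24
A_{14} * B_{41} = 6 * -4 = -24
Sum = -40 + 12 + 24 + -24 = -28

-28


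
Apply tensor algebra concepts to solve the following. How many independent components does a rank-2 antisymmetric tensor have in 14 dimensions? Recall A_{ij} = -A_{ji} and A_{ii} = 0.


An antisymmetric rank-2 tensor satisfies A_{ij} = -A_{ji}, so diagonal entries are zero.
The independent components are the upper-triangular entries: C(n, 2) = n(n-1)/2.
n = 14
C(14, 2) = 14 * 13 / 2 = 182 / 2 = 91

91


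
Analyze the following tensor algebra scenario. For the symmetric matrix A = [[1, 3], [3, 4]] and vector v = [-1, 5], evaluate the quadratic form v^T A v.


First compute Av:
(Av)_1 = 1*-1 + 3*5 = 14
(Av)_2 = 3*-1 + 4*5 = 17
Av = [14, 17]
Then v^T (Av) = -1*14 + 5*17
= -14 + 85 = 71

71


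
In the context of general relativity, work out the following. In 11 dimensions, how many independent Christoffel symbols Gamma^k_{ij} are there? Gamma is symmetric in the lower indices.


Christoffel symbols Gamma^k_{ij} are symmetric in i,j, so there are d * d(d+1)/2 independent symbols.
d = 11
d(d+1)/2 = 11 * 12 / 2 = 66
Total = 11 * 66 = 726

726


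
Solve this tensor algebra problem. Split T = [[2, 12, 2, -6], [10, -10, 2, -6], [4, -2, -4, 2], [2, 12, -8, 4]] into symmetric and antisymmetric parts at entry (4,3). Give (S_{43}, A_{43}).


T_{43} = -8
T_{34} = 2
S_{43} = (-8 + 2)/2 = -6/2 = -3
A_{43} = (-8 - 2)/2 = -10/2 = -5
Check: S + A = -3 + -5 = -8 = T_{43}.

(-3, -5)


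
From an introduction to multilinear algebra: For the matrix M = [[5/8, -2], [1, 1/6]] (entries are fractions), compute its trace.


The trace is the sum of diagonal entries.
Diagonal: M[1,1] = 5/8, M[2,2] = 1/6
Tr(M) = 5/8 + 1/6
Computing step by step:
After adding M[1,1]: 5/8
After adding M[2,2]: 19/24
Tr(M) = 19/24

19/24


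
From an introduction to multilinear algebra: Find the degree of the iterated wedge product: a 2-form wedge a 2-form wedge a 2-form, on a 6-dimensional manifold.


The degree of a wedge product is the sum of the degrees of the individual forms.
Degrees: 2, 2, 2
Total degree = 2 + 2 + 2 = 6

6


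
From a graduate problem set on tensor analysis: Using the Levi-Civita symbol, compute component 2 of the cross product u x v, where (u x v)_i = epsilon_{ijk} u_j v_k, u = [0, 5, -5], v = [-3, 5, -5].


(u x v)_2 = sum_{j,k} epsilon_{2jk} u_j v_k. Only permutations of (1,2,3) contribute; the two non-zero terms are:
eps_{213} u_1 v_3 = -1 * 0 * -5 = 0
eps_{231} u_3 v_1 = 1 * -5 * -3 = 15
(u x v)_2 = 15

15


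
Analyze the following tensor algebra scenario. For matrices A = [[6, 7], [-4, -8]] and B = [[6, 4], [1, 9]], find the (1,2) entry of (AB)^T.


(AB)^T_{ij} = (AB)_{ji} = sum_k A_{jk} B_{ki}.
For i=1, j=2 we need (AB)_{21}:
A_{21} * B_{11} = -4 * 6 = -24
A_{22} * B_{21} = -8 * 1 = -8
Sum = -24 + -8 = -32

-32


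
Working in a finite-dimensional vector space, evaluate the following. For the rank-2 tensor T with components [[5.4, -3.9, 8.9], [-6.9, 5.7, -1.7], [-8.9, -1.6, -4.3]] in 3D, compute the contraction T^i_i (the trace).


The contraction (trace) of a rank-2 tensor is the sum of its diagonal elements.
Diagonal entries: A[1,1] = 5.4, A[2,2] = 5.7, A[3,3] = -4.3
Tr(A) = 5.4 + 5.7 + -4.3 = 6.8

6.8


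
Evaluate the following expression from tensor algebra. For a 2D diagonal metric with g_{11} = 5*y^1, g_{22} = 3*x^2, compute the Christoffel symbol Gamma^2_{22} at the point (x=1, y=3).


For a diagonal metric, Gamma^k_{ij} = (1/2) g^{kk} (dg_{ik}/dx_j + dg_{jk}/dx_i - dg_{ij}/dx_k).
The metric is diagonal, so g_{ab} = 0 for a != b.
At the given point: g_{11} = 15, g_{22} = 3
g^{22} = 1/3
dg_{22}/dx_2 = dg_{22}/dx_2 = 0
dg_{22}/dx_2 = dg_{22}/dx_2 = 0
dg_{22}/dx_2 = dg_{22}/dx_2 = 0
Numerator = 0 + 0 - 0 = 0
Gamma^2_{22} = 0 / (2 * 3) = 0

0


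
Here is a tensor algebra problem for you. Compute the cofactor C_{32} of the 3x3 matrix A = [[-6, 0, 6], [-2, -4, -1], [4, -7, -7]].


To find cofactor C_{32}, delete row 3 and column 2.
The resulting 2x2 submatrix is: [[-6, 6], [-2, -1]]
Minor M_{32} = -6*-1 - 6*-2
  = 6 - -12 = 18
Sign = (-1)^(3+2) = (-1)^5 = -1
Cofactor C_{32} = -1 * 18 = -18

-18


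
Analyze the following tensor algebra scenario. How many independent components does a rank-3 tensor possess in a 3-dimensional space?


The number of components of a rank-r tensor in d dimensions is d^r.
Here d = 3 and r = 3.
3^3 = 27

27


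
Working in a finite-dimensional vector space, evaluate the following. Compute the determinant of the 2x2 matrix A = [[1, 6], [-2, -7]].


For a 2x2 matrix [[a, b], [c, d]], det = a*d - b*c.
a = 1, b = 6, c = -2, d = -7
a*d = 1 * -7 = -7
b*c = 6 * -2 = -12
det = -7 - -12 = 5

5


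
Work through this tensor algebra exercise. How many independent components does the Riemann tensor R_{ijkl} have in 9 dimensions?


The Riemann tensor in d dimensions has d^2(d^2 - 1)/12 independent components.
d = 9, so d^2 = 81
d^2 - 1 = 80
d^2(d^2 - 1) = 81 * 80 = 6480
Divide by 12: 6480 / 12 = 540

540


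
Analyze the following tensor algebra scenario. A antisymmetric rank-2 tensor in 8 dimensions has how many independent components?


A antisymmetric rank-2 tensor in d dimensions has d(d-1)/2 independent components.
d = 8
d(d-1)/2 = 8 * 7 / 2 = 56 / 2 = 28

28


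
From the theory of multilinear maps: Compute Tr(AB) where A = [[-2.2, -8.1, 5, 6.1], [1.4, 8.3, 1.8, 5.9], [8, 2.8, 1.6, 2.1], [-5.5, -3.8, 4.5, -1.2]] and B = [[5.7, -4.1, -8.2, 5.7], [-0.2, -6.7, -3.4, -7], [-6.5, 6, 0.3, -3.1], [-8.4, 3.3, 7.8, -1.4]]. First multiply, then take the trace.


Tr(AB) = sum_i (AB)_{ii} where (AB)_{ii} = sum_k A_{ik} B_{ki}.
(AB)_{11} = -2.2*5.7 + -8.1*-0.2 + 5*-6.5 + 6.1*-8.4 = -94.66
(AB)_{22} = 1.4*-4.1 + 8.3*-6.7 + 1.8*6 + 5.9*3.3 = -31.08
(AB)_{33} = 8*-8.2 + 2.8*-3.4 + 1.6*0.3 + 2.1*7.8 = -58.26
(AB)_{44} = -5.5*5.7 + -3.8*-7 + 4.5*-3.1 + -1.2*-1.4 = -17.02
Tr(AB) = -94.66 + -31.08 + -58.26 + -17.02 = -201.02

-201.02


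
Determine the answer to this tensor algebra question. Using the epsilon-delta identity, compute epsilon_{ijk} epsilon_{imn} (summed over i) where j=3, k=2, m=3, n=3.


Using the identity: epsilon_{ijk} epsilon_{imn} = delta_{jm} delta_{kn} - delta_{jn} delta_{km}.
delta_{33} = 1
delta_{23} = 0
delta_{33} = 1
delta_{23} = 0
Result = 1 * 0 - 1 * 0 = 0 - 0 = 0

0


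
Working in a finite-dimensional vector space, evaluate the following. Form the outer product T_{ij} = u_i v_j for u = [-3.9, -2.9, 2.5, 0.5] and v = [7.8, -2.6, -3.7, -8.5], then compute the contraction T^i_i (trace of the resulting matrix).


The outer product gives T_{ij} = u_i v_j.
The trace (contraction) is Tr(T) = sum_i T_{ii} = sum_i u_i v_i.
Diagonal entries:
T_{11} = u_1 * v_1 = -3.9 * 7.8 = -30.42
T_{22} = u_2 * v_2 = -2.9 * -2.6 = 7.54
T_{33} = u_3 * v_3 = 2.5 * -3.7 = -9.25
T_{44} = u_4 * v_4 = 0.5 * -8.5 = -4.25
Tr(T) = -30.42 + 7.54 + -9.25 + -4.25 = -36.38

-36.38


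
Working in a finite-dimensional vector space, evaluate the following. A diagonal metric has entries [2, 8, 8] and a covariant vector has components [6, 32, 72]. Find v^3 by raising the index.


To raise an index with a diagonal metric: v^i = v_i / g_{ii}.
For index 3: v_3 = 72, g_{33} = 8
v^3 = 72 / 8 = 9

9


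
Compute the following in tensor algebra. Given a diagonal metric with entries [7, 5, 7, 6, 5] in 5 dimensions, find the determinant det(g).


For a diagonal metric, the determinant is the product of diagonal entries.
Diagonal entries: 7, 5, 7, 6, 5
det(g) = 7 * 5 * 7 * 6 * 5 = 7350

7350
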